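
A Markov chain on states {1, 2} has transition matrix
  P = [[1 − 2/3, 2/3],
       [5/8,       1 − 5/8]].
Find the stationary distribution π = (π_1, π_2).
π_1 = 15/31, π_2 = 16/31

Solve πP = π with π_1 + π_2 = 1. From πP = π: π_1 · (1 − 2/3) + π_2 · 5/8 = π_1 ⇒ π_2 · 5/8 = π_1 · 2/3 ⇒ π_2/π_1 = (2/3)/(5/8) = 16/15. Together with π_1 + π_2 = 1:
  π_1 = (5/8)/(2/3 + 5/8) = (5/8)/(31/24) = 15/31,
  π_2 = (2/3)/(2/3 + 5/8) = (2/3)/(31/24) = 16/31.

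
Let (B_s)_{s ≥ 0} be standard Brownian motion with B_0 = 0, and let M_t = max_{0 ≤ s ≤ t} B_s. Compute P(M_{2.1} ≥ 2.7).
P(M_{2.1} ≥ 2.7) = 2·P(B_{2.1} ≥ 2.7) = 2(1 − Φ(2.7/√2.1)) ≈ 0.0624

By the reflection principle for Brownian motion, P(M_t ≥ a) = 2 · P(B_t ≥ a) for a ≥ 0. Since B_t ~ N(0, t), P(B_t ≥ 2.7) = 1 − Φ(2.7/√t) = 1 − Φ(2.7/√2.1) = 1 − Φ(1.8632). So
  P(M_{2.1} ≥ 2.7) = 2(1 − Φ(1.8632)) ≈ 0.0624.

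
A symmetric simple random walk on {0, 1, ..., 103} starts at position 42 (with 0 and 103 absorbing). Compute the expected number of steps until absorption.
E[τ | X_0 = 42] = 2562

Let v_k = E[τ | X_0 = k]. Boundary: v_0 = v_103 = 0. Recurrence: v_k = 1 + (v_{k-1} + v_{k+1})/2 for 1 ≤ k ≤ 102. The particular solution to v_k − (v_{k-1} + v_{k+1})/2 = 1 is v_k = −k^2. Adding homogeneous solution A + B k and matching boundaries gives v_k = k (103 − k). Substituting k = 42: v_42 = 42 · 61 = 2562.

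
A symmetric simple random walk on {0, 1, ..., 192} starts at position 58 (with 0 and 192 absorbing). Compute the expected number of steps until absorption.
E[τ | X_0 = 58] = 7772

Let v_k = E[τ | X_0 = k]. Boundary: v_0 = v_192 = 0. Recurrence: v_k = 1 + (v_{k-1} + v_{k+1})/2 for 1 ≤ k ≤ 191. The particular solution to v_k − (v_{k-1} + v_{k+1})/2 = 1 is v_k = −k^2. Adding homogeneous solution A + B k and matching boundaries gives v_k = k (192 − k). Substituting k = 58: v_58 = 58 · 134 = 7772.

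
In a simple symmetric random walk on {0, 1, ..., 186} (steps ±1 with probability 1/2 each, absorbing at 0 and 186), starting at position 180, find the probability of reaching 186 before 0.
P(hit 186 before 0) = 180/186 = 30/31

Let u_k = P(hit 186 before 0 | start at k). Then u_0 = 0, u_186 = 1, and u_k = u_{k-1}/2 + u_{k+1}/2 for 1 ≤ k ≤ 185. This harmonic recurrence is solved by u_k = k/186, giving u_180 = 180/186 = 30/31.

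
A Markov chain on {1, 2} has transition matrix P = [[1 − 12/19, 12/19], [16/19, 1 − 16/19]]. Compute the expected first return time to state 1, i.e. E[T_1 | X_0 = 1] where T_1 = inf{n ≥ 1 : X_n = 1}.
E[T_1 | X_0 = 1] = 1/π_1 = 7/4

For an irreducible recurrent Markov chain with stationary distribution π, E[T_i | X_0 = i] = 1/π_i (Kac's formula). Here π_1 = (16/19)/(12/19 + 16/19) = (16/19)/(28/19) = 4/7, so E[T_1 | X_0 = 1] = 1/π_1 = (12/19 + 16/19)/(16/19) = (28/19)/(16/19) = 7/4.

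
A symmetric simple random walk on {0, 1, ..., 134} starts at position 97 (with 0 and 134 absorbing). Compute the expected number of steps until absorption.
E[τ | X_0 = 97] = 3589

Let v_k = E[τ | X_0 = k]. Boundary: v_0 = v_134 = 0. Recurrence: v_k = 1 + (v_{k-1} + v_{k+1})/2 for 1 ≤ k ≤ 133. The particular solution to v_k − (v_{k-1} + v_{k+1})/2 = 1 is v_k = −k^2. Adding homogeneous solution A + B k and matching boundaries gives v_k = k (134 − k). Substituting k = 97: v_97 = 97 · 37 = 3589.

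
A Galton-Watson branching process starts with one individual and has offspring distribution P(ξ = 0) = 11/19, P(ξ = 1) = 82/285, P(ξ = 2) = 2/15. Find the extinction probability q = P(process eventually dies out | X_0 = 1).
q = 1

Mean offspring μ = 0·11/19 + 1·82/285 + 2·2/15 = 158/285 ≤ 1. For μ ≤ 1 with offspring not concentrated at 1, the Galton-Watson process goes extinct almost surely, so q = 1.
(Algebraic check: The pgf is f(s) = 11/19 + 82/285·s + 2/15·s². The extinction probability q is the smallest fixed point of f in [0, 1]. Setting s = f(s):
  2/15·s² + (82/285 − 1)·s + 11/19 = 0
  2/15·s² − (11/19 + 2/15)·s + 11/19 = 0
which factors as (s − 1)·(2/15·s − 11/19) = 0, giving roots s = 1 and s = (11/19)/(2/15) = 165/38. Since 165/38 ≥ 1, the smallest root in [0, 1] is s = 1.)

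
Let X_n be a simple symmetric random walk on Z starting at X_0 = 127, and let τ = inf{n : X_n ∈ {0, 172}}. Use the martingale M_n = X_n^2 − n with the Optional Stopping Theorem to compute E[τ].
E[τ] = 5715

M_n = X_n^2 − n is a martingale (since E[X_{n+1}^2 | F_n] = X_n^2 + 1). By OST (τ has finite mean in a bounded region), E[M_τ] = E[M_0] = X_0^2 − 0 = 127^2 = 16129. Also E[M_τ] = E[X_τ^2] − E[τ]. The walk exits at 0 or 172, with P(hit 172 first) = 127/172, so E[X_τ^2] = 172^2 · 127/172 + 0 = 21844. Thus E[τ] = E[X_τ^2] − E[M_τ] = 21844 − 16129 = 5715 = 127(172 − 127) = 5715.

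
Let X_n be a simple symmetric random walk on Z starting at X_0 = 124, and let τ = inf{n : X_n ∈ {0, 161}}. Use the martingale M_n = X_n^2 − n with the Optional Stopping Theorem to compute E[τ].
E[τ] = 4588

M_n = X_n^2 − n is a martingale (since E[X_{n+1}^2 | F_n] = X_n^2 + 1). By OST (τ has finite mean in a bounded region), E[M_τ] = E[M_0] = X_0^2 − 0 = 124^2 = 15376. Also E[M_τ] = E[X_τ^2] − E[τ]. The walk exits at 0 or 161, with P(hit 161 first) = 124/161, so E[X_τ^2] = 161^2 · 124/161 + 0 = 19964. Thus E[τ] = E[X_τ^2] − E[M_τ] = 19964 − 15376 = 4588 = 124(161 − 124) = 4588.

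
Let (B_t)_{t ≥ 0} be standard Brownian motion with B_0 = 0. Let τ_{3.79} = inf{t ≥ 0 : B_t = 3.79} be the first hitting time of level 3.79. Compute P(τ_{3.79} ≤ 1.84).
P(τ_{3.79} ≤ 1.84) = 2(1 − Φ(3.79/√1.84)) = 2(1 − Φ(2.7940)) ≈ 0.0052

By the reflection principle for standard BM, P(τ_b ≤ t) = 2 · P(B_t ≥ b). Since B_t ~ N(0, t), P(B_t ≥ 3.79) = 1 − Φ(3.79/√t) = 1 − Φ(3.79/√1.84) = 1 − Φ(2.7940) ≈ 0.00260. Doubling: P(τ_{3.79} ≤ 1.84) ≈ 2 · 0.00260 = 0.00520 ≈ 0.0052.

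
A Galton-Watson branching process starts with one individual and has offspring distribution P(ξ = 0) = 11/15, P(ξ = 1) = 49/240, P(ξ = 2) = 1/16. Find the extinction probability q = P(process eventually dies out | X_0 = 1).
q = 1

Mean offspring μ = 0·11/15 + 1·49/240 + 2·1/16 = 79/240 ≤ 1. For μ ≤ 1 with offspring not concentrated at 1, the Galton-Watson process goes extinct almost surely, so q = 1.
(Algebraic check: The pgf is f(s) = 11/15 + 49/240·s + 1/16·s². The extinction probability q is the smallest fixed point of f in [0, 1]. Setting s = f(s):
  1/16·s² + (49/240 − 1)·s + 11/15 = 0
  1/16·s² − (11/15 + 1/16)·s + 11/15 = 0
which factors as (s − 1)·(1/16·s − 11/15) = 0, giving roots s = 1 and s = (11/15)/(1/16) = 176/15. Since 176/15 ≥ 1, the smallest root in [0, 1] is s = 1.)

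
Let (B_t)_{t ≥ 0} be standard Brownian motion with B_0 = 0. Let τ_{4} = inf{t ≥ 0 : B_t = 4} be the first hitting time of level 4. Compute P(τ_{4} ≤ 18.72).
P(τ_{4} ≤ 18.72) = 2(1 − Φ(4/√18.72)) = 2(1 − Φ(0.9245)) ≈ 0.3552

By the reflection principle for standard BM, P(τ_b ≤ t) = 2 · P(B_t ≥ b). Since B_t ~ N(0, t), P(B_t ≥ 4) = 1 − Φ(4/√t) = 1 − Φ(4/√18.72) = 1 − Φ(0.9245) ≈ 0.17761. Doubling: P(τ_{4} ≤ 18.72) ≈ 2 · 0.17761 = 0.35522 ≈ 0.3552.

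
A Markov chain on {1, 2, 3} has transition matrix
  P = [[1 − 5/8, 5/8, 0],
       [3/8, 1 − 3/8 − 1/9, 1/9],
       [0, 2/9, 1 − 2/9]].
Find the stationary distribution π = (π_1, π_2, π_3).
π = (2/7, 10/21, 5/21)

This is a birth-death chain on three states, which satisfies detailed balance: π_1 · P_{12} = π_2 · P_{21} and π_2 · P_{23} = π_3 · P_{32}.
From π_1 · 5/8 = π_2 · 3/8: π_2/π_1 = (5/8)/(3/8) = 5/3.
From π_2 · 1/9 = π_3 · 2/9: π_3/π_2 = (1/9)/(2/9) = 1/2.
Take π_1 proportional to 1; then unnormalized π = (1, 5/3, 5/6). Normalize by dividing by the sum 7/2:
  π = (2/7, 10/21, 5/21).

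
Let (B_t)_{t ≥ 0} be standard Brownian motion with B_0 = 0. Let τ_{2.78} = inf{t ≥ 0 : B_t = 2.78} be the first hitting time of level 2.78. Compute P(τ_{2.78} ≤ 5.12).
P(τ_{2.78} ≤ 5.12) = 2(1 − Φ(2.78/√5.12)) = 2(1 − Φ(1.2286)) ≈ 0.2192

By the reflection principle for standard BM, P(τ_b ≤ t) = 2 · P(B_t ≥ b). Since B_t ~ N(0, t), P(B_t ≥ 2.78) = 1 − Φ(2.78/√t) = 1 − Φ(2.78/√5.12) = 1 − Φ(1.2286) ≈ 0.10961. Doubling: P(τ_{2.78} ≤ 5.12) ≈ 2 · 0.10961 = 0.21922 ≈ 0.2192.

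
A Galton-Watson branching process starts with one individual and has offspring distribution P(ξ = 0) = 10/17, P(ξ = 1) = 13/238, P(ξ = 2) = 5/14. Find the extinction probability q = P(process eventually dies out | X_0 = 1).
q = 1

Mean offspring μ = 0·10/17 + 1·13/238 + 2·5/14 = 183/238 ≤ 1. For μ ≤ 1 with offspring not concentrated at 1, the Galton-Watson process goes extinct almost surely, so q = 1.
(Algebraic check: The pgf is f(s) = 10/17 + 13/238·s + 5/14·s². The extinction probability q is the smallest fixed point of f in [0, 1]. Setting s = f(s):
  5/14·s² + (13/238 − 1)·s + 10/17 = 0
  5/14·s² − (10/17 + 5/14)·s + 10/17 = 0
which factors as (s − 1)·(5/14·s − 10/17) = 0, giving roots s = 1 and s = (10/17)/(5/14) = 28/17. Since 28/17 ≥ 1, the smallest root in [0, 1] is s = 1.)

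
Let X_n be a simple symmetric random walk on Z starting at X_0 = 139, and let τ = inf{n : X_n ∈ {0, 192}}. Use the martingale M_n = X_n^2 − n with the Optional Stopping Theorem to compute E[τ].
E[τ] = 7367

M_n = X_n^2 − n is a martingale (since E[X_{n+1}^2 | F_n] = X_n^2 + 1). By OST (τ has finite mean in a bounded region), E[M_τ] = E[M_0] = X_0^2 − 0 = 139^2 = 19321. Also E[M_τ] = E[X_τ^2] − E[τ]. The walk exits at 0 or 192, with P(hit 192 first) = 139/192, so E[X_τ^2] = 192^2 · 139/192 + 0 = 26688. Thus E[τ] = E[X_τ^2] − E[M_τ] = 26688 − 19321 = 7367 = 139(192 − 139) = 7367.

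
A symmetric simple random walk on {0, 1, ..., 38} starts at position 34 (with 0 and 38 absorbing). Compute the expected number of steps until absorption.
E[τ | X_0 = 34] = 136

Let v_k = E[τ | X_0 = k]. Boundary: v_0 = v_38 = 0. Recurrence: v_k = 1 + (v_{k-1} + v_{k+1})/2 for 1 ≤ k ≤ 37. The particular solution to v_k − (v_{k-1} + v_{k+1})/2 = 1 is v_k = −k^2. Adding homogeneous solution A + B k and matching boundaries gives v_k = k (38 − k). Substituting k = 34: v_34 = 34 · 4 = 136.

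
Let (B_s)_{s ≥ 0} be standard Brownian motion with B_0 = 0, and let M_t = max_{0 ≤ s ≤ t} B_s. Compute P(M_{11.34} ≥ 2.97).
P(M_{11.34} ≥ 2.97) = 2·P(B_{11.34} ≥ 2.97) = 2(1 − Φ(2.97/√11.34)) ≈ 0.3778

By the reflection principle for Brownian motion, P(M_t ≥ a) = 2 · P(B_t ≥ a) for a ≥ 0. Since B_t ~ N(0, t), P(B_t ≥ 2.97) = 1 − Φ(2.97/√t) = 1 − Φ(2.97/√11.34) = 1 − Φ(0.8820). So
  P(M_{11.34} ≥ 2.97) = 2(1 − Φ(0.8820)) ≈ 0.3778.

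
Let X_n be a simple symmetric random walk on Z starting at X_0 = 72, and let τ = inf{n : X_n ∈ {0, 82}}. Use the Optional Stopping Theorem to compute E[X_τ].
E[X_τ] = 72

X_n is a martingale and τ is a bounded-mean stopping time (indeed τ is finite a.s. with bounded expectation since the walk is in a bounded region). By the OST, E[X_τ] = E[X_0] = 72. Equivalently: E[X_τ] = 82 · P(hit 82 first) + 0 · P(hit 0 first) = 82 · (72/82) = 72.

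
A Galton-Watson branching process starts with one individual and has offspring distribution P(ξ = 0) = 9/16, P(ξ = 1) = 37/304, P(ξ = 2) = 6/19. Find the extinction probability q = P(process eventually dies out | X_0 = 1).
q = 1

Mean offspring μ = 0·9/16 + 1·37/304 + 2·6/19 = 229/304 ≤ 1. For μ ≤ 1 with offspring not concentrated at 1, the Galton-Watson process goes extinct almost surely, so q = 1.
(Algebraic check: The pgf is f(s) = 9/16 + 37/304·s + 6/19·s². The extinction probability q is the smallest fixed point of f in [0, 1]. Setting s = f(s):
  6/19·s² + (37/304 − 1)·s + 9/16 = 0
  6/19·s² − (9/16 + 6/19)·s + 9/16 = 0
which factors as (s − 1)·(6/19·s − 9/16) = 0, giving roots s = 1 and s = (9/16)/(6/19) = 57/32. Since 57/32 ≥ 1, the smallest root in [0, 1] is s = 1.)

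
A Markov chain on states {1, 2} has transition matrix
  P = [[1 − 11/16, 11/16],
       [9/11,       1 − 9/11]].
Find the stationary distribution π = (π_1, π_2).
π_1 = 144/265, π_2 = 121/265

Solve πP = π with π_1 + π_2 = 1. From πP = π: π_1 · (1 − 11/16) + π_2 · 9/11 = π_1 ⇒ π_2 · 9/11 = π_1 · 11/16 ⇒ π_2/π_1 = (11/16)/(9/11) = 121/144. Together with π_1 + π_2 = 1:
  π_1 = (9/11)/(11/16 + 9/11) = (9/11)/(265/176) = 144/265,
  π_2 = (11/16)/(11/16 + 9/11) = (11/16)/(265/176) = 121/265.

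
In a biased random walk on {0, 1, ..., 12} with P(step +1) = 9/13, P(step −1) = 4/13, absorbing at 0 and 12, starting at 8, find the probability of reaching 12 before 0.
P(hit 12 before 0) = (1 − (4/9)^8) / (1 − (4/9)^12) = 44726337/44791873

Let u_k denote P(reach 12 before 0 | start at k). Boundary: u_0 = 0, u_12 = 1. Recurrence: u_k = 9/13·u_{k+1} + 4/13·u_{k-1} for 1 ≤ k ≤ 11. Try u_k = A + B·r^k with r = q/p = (4/13)/(9/13) = 4/9. Substitution satisfies the recurrence; boundary conditions give:
  u_k = (1 − r^k) / (1 − r^N) = (1 − (4/9)^8) / (1 − (4/9)^12) = 44726337/44791873.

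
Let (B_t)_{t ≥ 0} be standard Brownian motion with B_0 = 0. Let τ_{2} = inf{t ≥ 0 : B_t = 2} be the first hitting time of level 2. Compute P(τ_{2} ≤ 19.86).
P(τ_{2} ≤ 19.86) = 2(1 − Φ(2/√19.86)) = 2(1 − Φ(0.4488)) ≈ 0.6536

By the reflection principle for standard BM, P(τ_b ≤ t) = 2 · P(B_t ≥ b). Since B_t ~ N(0, t), P(B_t ≥ 2) = 1 − Φ(2/√t) = 1 − Φ(2/√19.86) = 1 − Φ(0.4488) ≈ 0.32679. Doubling: P(τ_{2} ≤ 19.86) ≈ 2 · 0.32679 = 0.65358 ≈ 0.6536.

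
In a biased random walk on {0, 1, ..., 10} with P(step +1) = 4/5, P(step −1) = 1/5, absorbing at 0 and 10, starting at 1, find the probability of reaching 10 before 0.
P(hit 10 before 0) = (1 − (1/4)^1) / (1 − (1/4)^10) = 262144/349525

Let u_k denote P(reach 10 before 0 | start at k). Boundary: u_0 = 0, u_10 = 1. Recurrence: u_k = 4/5·u_{k+1} + 1/5·u_{k-1} for 1 ≤ k ≤ 9. Try u_k = A + B·r^k with r = q/p = (1/5)/(4/5) = 1/4. Substitution satisfies the recurrence; boundary conditions give:
  u_k = (1 − r^k) / (1 − r^N) = (1 − (1/4)^1) / (1 − (1/4)^10) = 262144/349525.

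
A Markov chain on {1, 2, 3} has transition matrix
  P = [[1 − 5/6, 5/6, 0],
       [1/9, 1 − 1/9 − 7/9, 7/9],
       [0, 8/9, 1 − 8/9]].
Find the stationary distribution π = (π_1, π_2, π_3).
π = (16/241, 120/241, 105/241)

This is a birth-death chain on three states, which satisfies detailed balance: π_1 · P_{12} = π_2 · P_{21} and π_2 · P_{23} = π_3 · P_{32}.
From π_1 · 5/6 = π_2 · 1/9: π_2/π_1 = (5/6)/(1/9) = 15/2.
From π_2 · 7/9 = π_3 · 8/9: π_3/π_2 = (7/9)/(8/9) = 7/8.
Take π_1 proportional to 1; then unnormalized π = (1, 15/2, 105/16). Normalize by dividing by the sum 241/16:
  π = (16/241, 120/241, 105/241).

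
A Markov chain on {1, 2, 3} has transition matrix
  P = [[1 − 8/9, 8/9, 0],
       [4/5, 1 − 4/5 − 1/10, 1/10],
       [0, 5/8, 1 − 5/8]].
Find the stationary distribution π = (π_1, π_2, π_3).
π = (45/103, 50/103, 8/103)

This is a birth-death chain on three states, which satisfies detailed balance: π_1 · P_{12} = π_2 · P_{21} and π_2 · P_{23} = π_3 · P_{32}.
From π_1 · 8/9 = π_2 · 4/5: π_2/π_1 = (8/9)/(4/5) = 10/9.
From π_2 · 1/10 = π_3 · 5/8: π_3/π_2 = (1/10)/(5/8) = 4/25.
Take π_1 proportional to 1; then unnormalized π = (1, 10/9, 8/45). Normalize by dividing by the sum 103/45:
  π = (45/103, 50/103, 8/103).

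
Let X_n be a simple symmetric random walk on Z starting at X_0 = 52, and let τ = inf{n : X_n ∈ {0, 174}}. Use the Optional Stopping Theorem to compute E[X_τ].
E[X_τ] = 52

X_n is a martingale and τ is a bounded-mean stopping time (indeed τ is finite a.s. with bounded expectation since the walk is in a bounded region). By the OST, E[X_τ] = E[X_0] = 52. Equivalently: E[X_τ] = 174 · P(hit 174 first) + 0 · P(hit 0 first) = 174 · (52/174) = 52.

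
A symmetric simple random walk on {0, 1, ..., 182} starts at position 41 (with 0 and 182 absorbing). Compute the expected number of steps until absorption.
E[τ | X_0 = 41] = 5781

Let v_k = E[τ | X_0 = k]. Boundary: v_0 = v_182 = 0. Recurrence: v_k = 1 + (v_{k-1} + v_{k+1})/2 for 1 ≤ k ≤ 181. The particular solution to v_k − (v_{k-1} + v_{k+1})/2 = 1 is v_k = −k^2. Adding homogeneous solution A + B k and matching boundaries gives v_k = k (182 − k). Substituting k = 41: v_41 = 41 · 141 = 5781.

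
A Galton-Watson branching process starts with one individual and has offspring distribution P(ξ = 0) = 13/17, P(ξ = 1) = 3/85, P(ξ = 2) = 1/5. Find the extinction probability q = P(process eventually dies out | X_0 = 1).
q = 1

Mean offspring μ = 0·13/17 + 1·3/85 + 2·1/5 = 37/85 ≤ 1. For μ ≤ 1 with offspring not concentrated at 1, the Galton-Watson process goes extinct almost surely, so q = 1.
(Algebraic check: The pgf is f(s) = 13/17 + 3/85·s + 1/5·s². The extinction probability q is the smallest fixed point of f in [0, 1]. Setting s = f(s):
  1/5·s² + (3/85 − 1)·s + 13/17 = 0
  1/5·s² − (13/17 + 1/5)·s + 13/17 = 0
which factors as (s − 1)·(1/5·s − 13/17) = 0, giving roots s = 1 and s = (13/17)/(1/5) = 65/17. Since 65/17 ≥ 1, the smallest root in [0, 1] is s = 1.)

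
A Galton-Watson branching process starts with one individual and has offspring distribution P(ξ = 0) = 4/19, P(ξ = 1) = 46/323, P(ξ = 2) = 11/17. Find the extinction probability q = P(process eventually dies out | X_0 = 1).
q = 68/209

The pgf is f(s) = 4/19 + 46/323·s + 11/17·s². The extinction probability q is the smallest fixed point of f in [0, 1]. Setting s = f(s):
  11/17·s² + (46/323 − 1)·s + 4/19 = 0
  11/17·s² − (4/19 + 11/17)·s + 4/19 = 0
which factors as (s − 1)·(11/17·s − 4/19) = 0, giving roots s = 1 and s = (4/19)/(11/17) = 68/209.
Mean offspring μ = 46/323 + 2·11/17 = 464/323 > 1 (supercritical), so q < 1. The extinction probability is the smaller root: q = (4/19)/(11/17) = 68/209.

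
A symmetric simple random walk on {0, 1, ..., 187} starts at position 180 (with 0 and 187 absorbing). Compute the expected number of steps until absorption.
E[τ | X_0 = 180] = 1260

Let v_k = E[τ | X_0 = k]. Boundary: v_0 = v_187 = 0. Recurrence: v_k = 1 + (v_{k-1} + v_{k+1})/2 for 1 ≤ k ≤ 186. The particular solution to v_k − (v_{k-1} + v_{k+1})/2 = 1 is v_k = −k^2. Adding homogeneous solution A + B k and matching boundaries gives v_k = k (187 − k). Substituting k = 180: v_180 = 180 · 7 = 1260.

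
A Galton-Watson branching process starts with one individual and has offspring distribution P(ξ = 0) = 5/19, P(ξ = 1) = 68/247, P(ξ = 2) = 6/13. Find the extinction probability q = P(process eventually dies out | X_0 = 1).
q = 65/114

The pgf is f(s) = 5/19 + 68/247·s + 6/13·s². The extinction probability q is the smallest fixed point of f in [0, 1]. Setting s = f(s):
  6/13·s² + (68/247 − 1)·s + 5/19 = 0
  6/13·s² − (5/19 + 6/13)·s + 5/19 = 0
which factors as (s − 1)·(6/13·s − 5/19) = 0, giving roots s = 1 and s = (5/19)/(6/13) = 65/114.
Mean offspring μ = 68/247 + 2·6/13 = 296/247 > 1 (supercritical), so q < 1. The extinction probability is the smaller root: q = (5/19)/(6/13) = 65/114.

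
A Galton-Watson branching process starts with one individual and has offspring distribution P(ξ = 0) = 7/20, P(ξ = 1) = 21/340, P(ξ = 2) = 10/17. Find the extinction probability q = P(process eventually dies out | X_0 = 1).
q = 119/200

The pgf is f(s) = 7/20 + 21/340·s + 10/17·s². The extinction probability q is the smallest fixed point of f in [0, 1]. Setting s = f(s):
  10/17·s² + (21/340 − 1)·s + 7/20 = 0
  10/17·s² − (7/20 + 10/17)·s + 7/20 = 0
which factors as (s − 1)·(10/17·s − 7/20) = 0, giving roots s = 1 and s = (7/20)/(10/17) = 119/200.
Mean offspring μ = 21/340 + 2·10/17 = 421/340 > 1 (supercritical), so q < 1. The extinction probability is the smaller root: q = (7/20)/(10/17) = 119/200.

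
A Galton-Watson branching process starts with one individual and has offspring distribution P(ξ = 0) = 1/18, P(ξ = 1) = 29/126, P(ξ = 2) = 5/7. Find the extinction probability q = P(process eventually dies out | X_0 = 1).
q = 7/90

The pgf is f(s) = 1/18 + 29/126·s + 5/7·s². The extinction probability q is the smallest fixed point of f in [0, 1]. Setting s = f(s):
  5/7·s² + (29/126 − 1)·s + 1/18 = 0
  5/7·s² − (1/18 + 5/7)·s + 1/18 = 0
which factors as (s − 1)·(5/7·s − 1/18) = 0, giving roots s = 1 and s = (1/18)/(5/7) = 7/90.
Mean offspring μ = 29/126 + 2·5/7 = 209/126 > 1 (supercritical), so q < 1. The extinction probability is the smaller root: q = (1/18)/(5/7) = 7/90.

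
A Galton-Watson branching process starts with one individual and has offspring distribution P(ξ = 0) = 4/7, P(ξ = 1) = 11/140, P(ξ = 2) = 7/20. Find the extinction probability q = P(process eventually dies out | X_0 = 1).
q = 1

Mean offspring μ = 0·4/7 + 1·11/140 + 2·7/20 = 109/140 ≤ 1. For μ ≤ 1 with offspring not concentrated at 1, the Galton-Watson process goes extinct almost surely, so q = 1.
(Algebraic check: The pgf is f(s) = 4/7 + 11/140·s + 7/20·s². The extinction probability q is the smallest fixed point of f in [0, 1]. Setting s = f(s):
  7/20·s² + (11/140 − 1)·s + 4/7 = 0
  7/20·s² − (4/7 + 7/20)·s + 4/7 = 0
which factors as (s − 1)·(7/20·s − 4/7) = 0, giving roots s = 1 and s = (4/7)/(7/20) = 80/49. Since 80/49 ≥ 1, the smallest root in [0, 1] is s = 1.)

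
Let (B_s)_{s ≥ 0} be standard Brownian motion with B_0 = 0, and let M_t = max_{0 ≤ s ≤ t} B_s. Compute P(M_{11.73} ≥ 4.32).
P(M_{11.73} ≥ 4.32) = 2·P(B_{11.73} ≥ 4.32) = 2(1 − Φ(4.32/√11.73)) ≈ 0.2072

By the reflection principle for Brownian motion, P(M_t ≥ a) = 2 · P(B_t ≥ a) for a ≥ 0. Since B_t ~ N(0, t), P(B_t ≥ 4.32) = 1 − Φ(4.32/√t) = 1 − Φ(4.32/√11.73) = 1 − Φ(1.2613). So
  P(M_{11.73} ≥ 4.32) = 2(1 − Φ(1.2613)) ≈ 0.2072.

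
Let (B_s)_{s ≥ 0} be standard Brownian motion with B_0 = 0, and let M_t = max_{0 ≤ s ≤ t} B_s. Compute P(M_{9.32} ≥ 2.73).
P(M_{9.32} ≥ 2.73) = 2·P(B_{9.32} ≥ 2.73) = 2(1 − Φ(2.73/√9.32)) ≈ 0.3712

By the reflection principle for Brownian motion, P(M_t ≥ a) = 2 · P(B_t ≥ a) for a ≥ 0. Since B_t ~ N(0, t), P(B_t ≥ 2.73) = 1 − Φ(2.73/√t) = 1 − Φ(2.73/√9.32) = 1 − Φ(0.8942). So
  P(M_{9.32} ≥ 2.73) = 2(1 − Φ(0.8942)) ≈ 0.3712.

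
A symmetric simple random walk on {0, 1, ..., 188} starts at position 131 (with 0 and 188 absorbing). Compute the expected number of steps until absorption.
E[τ | X_0 = 131] = 7467

Let v_k = E[τ | X_0 = k]. Boundary: v_0 = v_188 = 0. Recurrence: v_k = 1 + (v_{k-1} + v_{k+1})/2 for 1 ≤ k ≤ 187. The particular solution to v_k − (v_{k-1} + v_{k+1})/2 = 1 is v_k = −k^2. Adding homogeneous solution A + B k and matching boundaries gives v_k = k (188 − k). Substituting k = 131: v_131 = 131 · 57 = 7467.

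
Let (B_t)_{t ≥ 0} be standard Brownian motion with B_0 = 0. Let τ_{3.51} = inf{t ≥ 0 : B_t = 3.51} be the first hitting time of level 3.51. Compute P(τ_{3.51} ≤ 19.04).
P(τ_{3.51} ≤ 19.04) = 2(1 − Φ(3.51/√19.04)) = 2(1 − Φ(0.8044)) ≈ 0.4212

By the reflection principle for standard BM, P(τ_b ≤ t) = 2 · P(B_t ≥ b). Since B_t ~ N(0, t), P(B_t ≥ 3.51) = 1 − Φ(3.51/√t) = 1 − Φ(3.51/√19.04) = 1 − Φ(0.8044) ≈ 0.21058. Doubling: P(τ_{3.51} ≤ 19.04) ≈ 2 · 0.21058 = 0.42116 ≈ 0.4212.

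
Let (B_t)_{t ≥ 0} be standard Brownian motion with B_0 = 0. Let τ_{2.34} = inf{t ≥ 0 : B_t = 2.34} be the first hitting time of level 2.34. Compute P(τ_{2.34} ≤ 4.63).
P(τ_{2.34} ≤ 4.63) = 2(1 − Φ(2.34/√4.63)) = 2(1 − Φ(1.0875)) ≈ 0.2768

By the reflection principle for standard BM, P(τ_b ≤ t) = 2 · P(B_t ≥ b). Since B_t ~ N(0, t), P(B_t ≥ 2.34) = 1 − Φ(2.34/√t) = 1 − Φ(2.34/√4.63) = 1 − Φ(1.0875) ≈ 0.13841. Doubling: P(τ_{2.34} ≤ 4.63) ≈ 2 · 0.13841 = 0.27682 ≈ 0.2768.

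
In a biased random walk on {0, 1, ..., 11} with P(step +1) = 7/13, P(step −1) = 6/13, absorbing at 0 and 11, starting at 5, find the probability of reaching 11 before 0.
P(hit 11 before 0) = (1 − (6/7)^5) / (1 − (6/7)^11) = 1062488119/1614529687

Let u_k denote P(reach 11 before 0 | start at k). Boundary: u_0 = 0, u_11 = 1. Recurrence: u_k = 7/13·u_{k+1} + 6/13·u_{k-1} for 1 ≤ k ≤ 10. Try u_k = A + B·r^k with r = q/p = (6/13)/(7/13) = 6/7. Substitution satisfies the recurrence; boundary conditions give:
  u_k = (1 − r^k) / (1 − r^N) = (1 − (6/7)^5) / (1 − (6/7)^11) = 1062488119/1614529687.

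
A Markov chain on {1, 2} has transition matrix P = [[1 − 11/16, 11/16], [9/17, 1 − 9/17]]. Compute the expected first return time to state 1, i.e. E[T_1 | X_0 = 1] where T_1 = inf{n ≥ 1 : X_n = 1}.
E[T_1 | X_0 = 1] = 1/π_1 = 331/144

For an irreducible recurrent Markov chain with stationary distribution π, E[T_i | X_0 = i] = 1/π_i (Kac's formula). Here π_1 = (9/17)/(11/16 + 9/17) = (9/17)/(331/272) = 144/331, so E[T_1 | X_0 = 1] = 1/π_1 = (11/16 + 9/17)/(9/17) = (331/272)/(9/17) = 331/144.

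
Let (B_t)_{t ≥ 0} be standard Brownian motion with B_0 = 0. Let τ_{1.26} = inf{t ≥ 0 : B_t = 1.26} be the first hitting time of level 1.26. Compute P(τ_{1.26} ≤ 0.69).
P(τ_{1.26} ≤ 0.69) = 2(1 − Φ(1.26/√0.69)) = 2(1 − Φ(1.5169)) ≈ 0.1293

By the reflection principle for standard BM, P(τ_b ≤ t) = 2 · P(B_t ≥ b). Since B_t ~ N(0, t), P(B_t ≥ 1.26) = 1 − Φ(1.26/√t) = 1 − Φ(1.26/√0.69) = 1 − Φ(1.5169) ≈ 0.06465. Doubling: P(τ_{1.26} ≤ 0.69) ≈ 2 · 0.06465 = 0.12930 ≈ 0.1293.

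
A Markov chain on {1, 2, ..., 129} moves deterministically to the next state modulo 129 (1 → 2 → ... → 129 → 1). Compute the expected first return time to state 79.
E[T_79 | X_0 = 79] = 129

The chain cycles deterministically, so starting at state 79 it returns in exactly 129 steps. Equivalently, the stationary distribution is uniform π_j = 1/129 for every state j, so by Kac's formula E[T_79] = 1/π_79 = 129.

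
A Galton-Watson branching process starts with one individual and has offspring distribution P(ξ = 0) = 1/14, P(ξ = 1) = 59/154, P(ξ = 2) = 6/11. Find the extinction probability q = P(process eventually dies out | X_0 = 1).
q = 11/84

The pgf is f(s) = 1/14 + 59/154·s + 6/11·s². The extinction probability q is the smallest fixed point of f in [0, 1]. Setting s = f(s):
  6/11·s² + (59/154 − 1)·s + 1/14 = 0
  6/11·s² − (1/14 + 6/11)·s + 1/14 = 0
which factors as (s − 1)·(6/11·s − 1/14) = 0, giving roots s = 1 and s = (1/14)/(6/11) = 11/84.
Mean offspring μ = 59/154 + 2·6/11 = 227/154 > 1 (supercritical), so q < 1. The extinction probability is the smaller root: q = (1/14)/(6/11) = 11/84.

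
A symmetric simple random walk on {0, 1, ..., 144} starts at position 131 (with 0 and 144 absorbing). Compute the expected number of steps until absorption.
E[τ | X_0 = 131] = 1703

Let v_k = E[τ | X_0 = k]. Boundary: v_0 = v_144 = 0. Recurrence: v_k = 1 + (v_{k-1} + v_{k+1})/2 for 1 ≤ k ≤ 143. The particular solution to v_k − (v_{k-1} + v_{k+1})/2 = 1 is v_k = −k^2. Adding homogeneous solution A + B k and matching boundaries gives v_k = k (144 − k). Substituting k = 131: v_131 = 131 · 13 = 1703.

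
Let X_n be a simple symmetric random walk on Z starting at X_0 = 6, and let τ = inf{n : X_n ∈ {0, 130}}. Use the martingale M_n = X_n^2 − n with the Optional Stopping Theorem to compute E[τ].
E[τ] = 744

M_n = X_n^2 − n is a martingale (since E[X_{n+1}^2 | F_n] = X_n^2 + 1). By OST (τ has finite mean in a bounded region), E[M_τ] = E[M_0] = X_0^2 − 0 = 6^2 = 36. Also E[M_τ] = E[X_τ^2] − E[τ]. The walk exits at 0 or 130, with P(hit 130 first) = 6/130, so E[X_τ^2] = 130^2 · 6/130 + 0 = 780. Thus E[τ] = E[X_τ^2] − E[M_τ] = 780 − 36 = 744 = 6(130 − 6) = 744.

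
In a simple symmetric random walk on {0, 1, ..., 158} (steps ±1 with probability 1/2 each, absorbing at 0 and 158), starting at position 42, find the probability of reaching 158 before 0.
P(hit 158 before 0) = 42/158 = 21/79

Let u_k = P(hit 158 before 0 | start at k). Then u_0 = 0, u_158 = 1, and u_k = u_{k-1}/2 + u_{k+1}/2 for 1 ≤ k ≤ 157. This harmonic recurrence is solved by u_k = k/158, giving u_42 = 42/158 = 21/79.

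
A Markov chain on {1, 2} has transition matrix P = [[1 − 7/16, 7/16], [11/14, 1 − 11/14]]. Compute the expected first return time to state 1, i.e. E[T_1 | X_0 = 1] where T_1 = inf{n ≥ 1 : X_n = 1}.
E[T_1 | X_0 = 1] = 1/π_1 = 137/88

For an irreducible recurrent Markov chain with stationary distribution π, E[T_i | X_0 = i] = 1/π_i (Kac's formula). Here π_1 = (11/14)/(7/16 + 11/14) = (11/14)/(137/112) = 88/137, so E[T_1 | X_0 = 1] = 1/π_1 = (7/16 + 11/14)/(11/14) = (137/112)/(11/14) = 137/88.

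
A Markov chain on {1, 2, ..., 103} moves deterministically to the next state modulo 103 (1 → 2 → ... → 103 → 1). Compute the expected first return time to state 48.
E[T_48 | X_0 = 48] = 103

The chain cycles deterministically, so starting at state 48 it returns in exactly 103 steps. Equivalently, the stationary distribution is uniform π_j = 1/103 for every state j, so by Kac's formula E[T_48] = 1/π_48 = 103.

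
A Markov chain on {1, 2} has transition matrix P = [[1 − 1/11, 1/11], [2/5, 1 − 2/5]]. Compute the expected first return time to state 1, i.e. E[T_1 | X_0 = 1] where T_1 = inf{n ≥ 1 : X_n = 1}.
E[T_1 | X_0 = 1] = 1/π_1 = 27/22

For an irreducible recurrent Markov chain with stationary distribution π, E[T_i | X_0 = i] = 1/π_i (Kac's formula). Here π_1 = (2/5)/(1/11 + 2/5) = (2/5)/(27/55) = 22/27, so E[T_1 | X_0 = 1] = 1/π_1 = (1/11 + 2/5)/(2/5) = (27/55)/(2/5) = 27/22.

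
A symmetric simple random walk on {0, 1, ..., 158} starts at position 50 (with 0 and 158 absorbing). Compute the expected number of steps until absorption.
E[τ | X_0 = 50] = 5400

Let v_k = E[τ | X_0 = k]. Boundary: v_0 = v_158 = 0. Recurrence: v_k = 1 + (v_{k-1} + v_{k+1})/2 for 1 ≤ k ≤ 157. The particular solution to v_k − (v_{k-1} + v_{k+1})/2 = 1 is v_k = −k^2. Adding homogeneous solution A + B k and matching boundaries gives v_k = k (158 − k). Substituting k = 50: v_50 = 50 · 108 = 5400.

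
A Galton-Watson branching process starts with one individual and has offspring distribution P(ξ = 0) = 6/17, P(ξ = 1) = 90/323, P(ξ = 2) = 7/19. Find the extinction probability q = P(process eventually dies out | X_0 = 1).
q = 114/119

The pgf is f(s) = 6/17 + 90/323·s + 7/19·s². The extinction probability q is the smallest fixed point of f in [0, 1]. Setting s = f(s):
  7/19·s² + (90/323 − 1)·s + 6/17 = 0
  7/19·s² − (6/17 + 7/19)·s + 6/17 = 0
which factors as (s − 1)·(7/19·s − 6/17) = 0, giving roots s = 1 and s = (6/17)/(7/19) = 114/119.
Mean offspring μ = 90/323 + 2·7/19 = 328/323 > 1 (supercritical), so q < 1. The extinction probability is the smaller root: q = (6/17)/(7/19) = 114/119.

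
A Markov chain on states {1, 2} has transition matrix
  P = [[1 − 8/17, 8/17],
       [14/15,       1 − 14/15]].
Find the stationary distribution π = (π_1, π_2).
π_1 = 119/179, π_2 = 60/179

Solve πP = π with π_1 + π_2 = 1. From πP = π: π_1 · (1 − 8/17) + π_2 · 14/15 = π_1 ⇒ π_2 · 14/15 = π_1 · 8/17 ⇒ π_2/π_1 = (8/17)/(14/15) = 60/119. Together with π_1 + π_2 = 1:
  π_1 = (14/15)/(8/17 + 14/15) = (14/15)/(358/255) = 119/179,
  π_2 = (8/17)/(8/17 + 14/15) = (8/17)/(358/255) = 60/179.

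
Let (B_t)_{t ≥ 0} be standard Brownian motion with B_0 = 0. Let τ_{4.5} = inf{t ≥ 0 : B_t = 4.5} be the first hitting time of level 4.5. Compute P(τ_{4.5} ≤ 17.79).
P(τ_{4.5} ≤ 17.79) = 2(1 − Φ(4.5/√17.79)) = 2(1 − Φ(1.0669)) ≈ 0.2860

By the reflection principle for standard BM, P(τ_b ≤ t) = 2 · P(B_t ≥ b). Since B_t ~ N(0, t), P(B_t ≥ 4.5) = 1 − Φ(4.5/√t) = 1 − Φ(4.5/√17.79) = 1 − Φ(1.0669) ≈ 0.14301. Doubling: P(τ_{4.5} ≤ 17.79) ≈ 2 · 0.14301 = 0.28602 ≈ 0.2860.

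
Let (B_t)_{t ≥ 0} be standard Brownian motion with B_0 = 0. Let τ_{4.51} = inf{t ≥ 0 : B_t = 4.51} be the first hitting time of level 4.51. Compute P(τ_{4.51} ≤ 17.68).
P(τ_{4.51} ≤ 17.68) = 2(1 − Φ(4.51/√17.68)) = 2(1 − Φ(1.0726)) ≈ 0.2835

By the reflection principle for standard BM, P(τ_b ≤ t) = 2 · P(B_t ≥ b). Since B_t ~ N(0, t), P(B_t ≥ 4.51) = 1 − Φ(4.51/√t) = 1 − Φ(4.51/√17.68) = 1 − Φ(1.0726) ≈ 0.14173. Doubling: P(τ_{4.51} ≤ 17.68) ≈ 2 · 0.14173 = 0.28346 ≈ 0.2835.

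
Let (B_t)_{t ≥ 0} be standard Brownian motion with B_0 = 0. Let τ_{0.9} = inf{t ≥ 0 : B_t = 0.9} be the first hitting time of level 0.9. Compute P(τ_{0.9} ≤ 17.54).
P(τ_{0.9} ≤ 17.54) = 2(1 − Φ(0.9/√17.54)) = 2(1 − Φ(0.2149)) ≈ 0.8298

By the reflection principle for standard BM, P(τ_b ≤ t) = 2 · P(B_t ≥ b). Since B_t ~ N(0, t), P(B_t ≥ 0.9) = 1 − Φ(0.9/√t) = 1 − Φ(0.9/√17.54) = 1 − Φ(0.2149) ≈ 0.41492. Doubling: P(τ_{0.9} ≤ 17.54) ≈ 2 · 0.41492 = 0.82984 ≈ 0.8298.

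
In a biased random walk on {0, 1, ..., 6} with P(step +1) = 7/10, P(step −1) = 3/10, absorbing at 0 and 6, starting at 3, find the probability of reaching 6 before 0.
P(hit 6 before 0) = (1 − (3/7)^3) / (1 − (3/7)^6) = 343/370

Let u_k denote P(reach 6 before 0 | start at k). Boundary: u_0 = 0, u_6 = 1. Recurrence: u_k = 7/10·u_{k+1} + 3/10·u_{k-1} for 1 ≤ k ≤ 5. Try u_k = A + B·r^k with r = q/p = (3/10)/(7/10) = 3/7. Substitution satisfies the recurrence; boundary conditions give:
  u_k = (1 − r^k) / (1 − r^N) = (1 − (3/7)^3) / (1 − (3/7)^6) = 343/370.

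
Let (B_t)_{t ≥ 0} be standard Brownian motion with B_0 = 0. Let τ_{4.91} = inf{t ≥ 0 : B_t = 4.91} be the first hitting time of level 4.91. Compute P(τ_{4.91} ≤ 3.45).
P(τ_{4.91} ≤ 3.45) = 2(1 − Φ(4.91/√3.45)) = 2(1 − Φ(2.6435)) ≈ 0.0082

By the reflection principle for standard BM, P(τ_b ≤ t) = 2 · P(B_t ≥ b). Since B_t ~ N(0, t), P(B_t ≥ 4.91) = 1 − Φ(4.91/√t) = 1 − Φ(4.91/√3.45) = 1 − Φ(2.6435) ≈ 0.00410. Doubling: P(τ_{4.91} ≤ 3.45) ≈ 2 · 0.00410 = 0.00820 ≈ 0.0082.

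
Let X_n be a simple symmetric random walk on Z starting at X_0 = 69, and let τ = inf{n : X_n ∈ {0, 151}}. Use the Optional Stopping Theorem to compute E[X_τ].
E[X_τ] = 69

X_n is a martingale and τ is a bounded-mean stopping time (indeed τ is finite a.s. with bounded expectation since the walk is in a bounded region). By the OST, E[X_τ] = E[X_0] = 69. Equivalently: E[X_τ] = 151 · P(hit 151 first) + 0 · P(hit 0 first) = 151 · (69/151) = 69.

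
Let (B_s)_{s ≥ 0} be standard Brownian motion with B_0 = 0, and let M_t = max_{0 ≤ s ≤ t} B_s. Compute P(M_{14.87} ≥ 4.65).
P(M_{14.87} ≥ 4.65) = 2·P(B_{14.87} ≥ 4.65) = 2(1 − Φ(4.65/√14.87)) ≈ 0.2279

By the reflection principle for Brownian motion, P(M_t ≥ a) = 2 · P(B_t ≥ a) for a ≥ 0. Since B_t ~ N(0, t), P(B_t ≥ 4.65) = 1 − Φ(4.65/√t) = 1 − Φ(4.65/√14.87) = 1 − Φ(1.2059). So
  P(M_{14.87} ≥ 4.65) = 2(1 − Φ(1.2059)) ≈ 0.2279.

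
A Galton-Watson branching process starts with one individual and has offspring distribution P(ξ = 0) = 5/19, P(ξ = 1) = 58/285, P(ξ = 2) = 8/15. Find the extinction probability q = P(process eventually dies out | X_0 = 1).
q = 75/152

The pgf is f(s) = 5/19 + 58/285·s + 8/15·s². The extinction probability q is the smallest fixed point of f in [0, 1]. Setting s = f(s):
  8/15·s² + (58/285 − 1)·s + 5/19 = 0
  8/15·s² − (5/19 + 8/15)·s + 5/19 = 0
which factors as (s − 1)·(8/15·s − 5/19) = 0, giving roots s = 1 and s = (5/19)/(8/15) = 75/152.
Mean offspring μ = 58/285 + 2·8/15 = 362/285 > 1 (supercritical), so q < 1. The extinction probability is the smaller root: q = (5/19)/(8/15) = 75/152.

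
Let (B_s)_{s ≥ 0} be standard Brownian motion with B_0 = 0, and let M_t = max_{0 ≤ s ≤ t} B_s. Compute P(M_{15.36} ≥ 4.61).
P(M_{15.36} ≥ 4.61) = 2·P(B_{15.36} ≥ 4.61) = 2(1 − Φ(4.61/√15.36)) ≈ 0.2395

By the reflection principle for Brownian motion, P(M_t ≥ a) = 2 · P(B_t ≥ a) for a ≥ 0. Since B_t ~ N(0, t), P(B_t ≥ 4.61) = 1 − Φ(4.61/√t) = 1 − Φ(4.61/√15.36) = 1 − Φ(1.1763). So
  P(M_{15.36} ≥ 4.61) = 2(1 − Φ(1.1763)) ≈ 0.2395.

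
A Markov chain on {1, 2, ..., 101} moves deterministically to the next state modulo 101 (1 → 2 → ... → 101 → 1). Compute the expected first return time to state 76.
E[T_76 | X_0 = 76] = 101

The chain cycles deterministically, so starting at state 76 it returns in exactly 101 steps. Equivalently, the stationary distribution is uniform π_j = 1/101 for every state j, so by Kac's formula E[T_76] = 1/π_76 = 101.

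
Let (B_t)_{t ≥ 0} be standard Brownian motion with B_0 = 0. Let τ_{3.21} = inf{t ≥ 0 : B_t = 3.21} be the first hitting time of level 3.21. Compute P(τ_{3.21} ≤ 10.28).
P(τ_{3.21} ≤ 10.28) = 2(1 − Φ(3.21/√10.28)) = 2(1 − Φ(1.0012)) ≈ 0.3167

By the reflection principle for standard BM, P(τ_b ≤ t) = 2 · P(B_t ≥ b). Since B_t ~ N(0, t), P(B_t ≥ 3.21) = 1 − Φ(3.21/√t) = 1 − Φ(3.21/√10.28) = 1 − Φ(1.0012) ≈ 0.15837. Doubling: P(τ_{3.21} ≤ 10.28) ≈ 2 · 0.15837 = 0.31674 ≈ 0.3167.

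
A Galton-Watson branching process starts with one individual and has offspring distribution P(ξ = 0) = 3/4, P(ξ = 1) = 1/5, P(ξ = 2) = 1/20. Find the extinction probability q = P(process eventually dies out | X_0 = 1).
q = 1

Mean offspring μ = 0·3/4 + 1·1/5 + 2·1/20 = 3/10 ≤ 1. For μ ≤ 1 with offspring not concentrated at 1, the Galton-Watson process goes extinct almost surely, so q = 1.
(Algebraic check: The pgf is f(s) = 3/4 + 1/5·s + 1/20·s². The extinction probability q is the smallest fixed point of f in [0, 1]. Setting s = f(s):
  1/20·s² + (1/5 − 1)·s + 3/4 = 0
  1/20·s² − (3/4 + 1/20)·s + 3/4 = 0
which factors as (s − 1)·(1/20·s − 3/4) = 0, giving roots s = 1 and s = (3/4)/(1/20) = 15. Since 15 ≥ 1, the smallest root in [0, 1] is s = 1.)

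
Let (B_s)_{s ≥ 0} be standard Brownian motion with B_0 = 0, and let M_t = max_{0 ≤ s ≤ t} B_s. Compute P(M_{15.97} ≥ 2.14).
P(M_{15.97} ≥ 2.14) = 2·P(B_{15.97} ≥ 2.14) = 2(1 − Φ(2.14/√15.97)) ≈ 0.5923

By the reflection principle for Brownian motion, P(M_t ≥ a) = 2 · P(B_t ≥ a) for a ≥ 0. Since B_t ~ N(0, t), P(B_t ≥ 2.14) = 1 − Φ(2.14/√t) = 1 − Φ(2.14/√15.97) = 1 − Φ(0.5355). So
  P(M_{15.97} ≥ 2.14) = 2(1 − Φ(0.5355)) ≈ 0.5923.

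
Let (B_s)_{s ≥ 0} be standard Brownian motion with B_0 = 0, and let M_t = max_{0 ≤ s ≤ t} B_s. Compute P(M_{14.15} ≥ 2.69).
P(M_{14.15} ≥ 2.69) = 2·P(B_{14.15} ≥ 2.69) = 2(1 − Φ(2.69/√14.15)) ≈ 0.4745

By the reflection principle for Brownian motion, P(M_t ≥ a) = 2 · P(B_t ≥ a) for a ≥ 0. Since B_t ~ N(0, t), P(B_t ≥ 2.69) = 1 − Φ(2.69/√t) = 1 − Φ(2.69/√14.15) = 1 − Φ(0.7151). So
  P(M_{14.15} ≥ 2.69) = 2(1 − Φ(0.7151)) ≈ 0.4745.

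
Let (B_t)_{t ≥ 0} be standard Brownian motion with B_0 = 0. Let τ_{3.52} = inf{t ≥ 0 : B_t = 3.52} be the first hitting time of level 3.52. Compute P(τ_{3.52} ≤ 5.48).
P(τ_{3.52} ≤ 5.48) = 2(1 − Φ(3.52/√5.48)) = 2(1 − Φ(1.5037)) ≈ 0.1327

By the reflection principle for standard BM, P(τ_b ≤ t) = 2 · P(B_t ≥ b). Since B_t ~ N(0, t), P(B_t ≥ 3.52) = 1 − Φ(3.52/√t) = 1 − Φ(3.52/√5.48) = 1 − Φ(1.5037) ≈ 0.06633. Doubling: P(τ_{3.52} ≤ 5.48) ≈ 2 · 0.06633 = 0.13266 ≈ 0.1327.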